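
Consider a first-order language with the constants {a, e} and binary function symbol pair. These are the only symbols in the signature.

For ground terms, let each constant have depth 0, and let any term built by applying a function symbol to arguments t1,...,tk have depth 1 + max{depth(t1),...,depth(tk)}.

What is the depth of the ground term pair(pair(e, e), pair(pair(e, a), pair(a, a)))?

3

depth(pair(e, e)) = 1 + max(0, 0) = 1
depth(pair(e, a)) = 1 + max(0, 0) = 1
depth(pair(a, a)) = 1 + max(0, 0) = 1
depth(pair(pair(e, a), pair(a, a))) = 1 + max(1, 1) = 2
depth(pair(pair(e, e), pair(pair(e, a), pair(a, a)))) = 1 + max(1, 2) = 3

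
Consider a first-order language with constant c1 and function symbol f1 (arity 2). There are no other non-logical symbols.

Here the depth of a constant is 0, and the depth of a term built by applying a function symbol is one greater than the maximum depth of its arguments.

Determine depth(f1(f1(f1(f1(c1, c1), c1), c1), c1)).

4

depth(f1(c1, c1)) = 1 + max(0, 0) = 1
depth(f1(f1(c1, c1), c1)) = 1 + max(1, 0) = 2
depth(f1(f1(f1(c1, c1), c1), c1)) = 1 + max(2, 0) = 3
depth(f1(f1(f1(f1(c1, c1), c1), c1), c1)) = 1 + max(3, 0) = 4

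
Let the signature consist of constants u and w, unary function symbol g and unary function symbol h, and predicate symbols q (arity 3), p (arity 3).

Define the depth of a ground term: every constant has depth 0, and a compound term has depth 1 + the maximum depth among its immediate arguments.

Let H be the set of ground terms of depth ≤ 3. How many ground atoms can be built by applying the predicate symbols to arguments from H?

First count ground terms of depth ≤ 3.
Write N_k for the number of ground terms of depth ≤ k. A term of depth ≤ k is either a constant or a function symbol applied to arguments of depth ≤ k−1, so N_k = 2 + N_{k-1} + N_{k-1}.
N_0 = 2
N_1 = 2 + 2 + 2 = 6
N_2 = 2 + 6 + 6 = 14
N_3 = 2 + 14 + 14 = 30
So |H| = 30.
For each predicate symbol, the number of ground atoms is |H| raised to its arity; summing:
  q: 30^3 = 27000;  p: 30^3 = 27000
Total ground atoms: 27000 + 27000 = 54000.

54000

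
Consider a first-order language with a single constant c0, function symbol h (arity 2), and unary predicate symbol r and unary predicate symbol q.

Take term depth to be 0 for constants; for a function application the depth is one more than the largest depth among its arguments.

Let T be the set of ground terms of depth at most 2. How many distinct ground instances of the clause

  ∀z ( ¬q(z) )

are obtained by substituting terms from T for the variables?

5

Ground terms of depth ≤ 2:
  Count level by level. With function symbols h/2, the terms of depth ≤ k are the 1 constant together with each function applied to depth-≤(k−1) tuples, so N_k = 1 + N_{k-1}^2.
  N_0 = 1
  N_1 = 1 + 1^2 = 2
  N_2 = 1 + 2^2 = 5
  Explicitly: c0, h(c0, c0), h(c0, h(c0, c0)), h(h(c0, c0), c0), h(h(c0, c0), h(c0, c0)).
So there are 5 ground terms available for substitution.
The variable z ranges independently over the available ground terms, and distinct assignments produce distinct instances.
Number of ground instances = 5.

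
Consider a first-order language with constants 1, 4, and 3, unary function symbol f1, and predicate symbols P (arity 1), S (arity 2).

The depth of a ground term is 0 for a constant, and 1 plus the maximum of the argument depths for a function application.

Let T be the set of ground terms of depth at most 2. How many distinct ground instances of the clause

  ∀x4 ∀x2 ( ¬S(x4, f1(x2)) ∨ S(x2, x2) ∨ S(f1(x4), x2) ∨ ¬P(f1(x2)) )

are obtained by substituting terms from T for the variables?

Ground terms of depth ≤ 2:
  Let N_k = |{terms of depth ≤ k}|. Then N_0 = 3 and N_k = 3 + N_{k-1} for k ≥ 1 (one summand per function symbol, arity giving the exponent).
  N_0 = 3
  N_1 = 3 + 3 = 6
  N_2 = 3 + 6 = 9
  Explicitly: 1, 4, 3, f1(1), f1(4), f1(3), f1(f1(1)), f1(f1(4)), f1(f1(3)).
So there are 9 ground terms available for substitution.
Each of x4, x2 ranges independently over the available ground terms, and distinct assignments produce distinct instances.
Number of ground instances = 9^2 = 81.

81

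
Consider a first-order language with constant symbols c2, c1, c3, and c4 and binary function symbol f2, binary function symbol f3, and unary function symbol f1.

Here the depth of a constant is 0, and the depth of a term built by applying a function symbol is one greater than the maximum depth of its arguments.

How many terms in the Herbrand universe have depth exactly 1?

36

Count level by level. With function symbols f2/2, f3/2, f1/1, the terms of depth ≤ k are the 4 constants together with each function applied to depth-≤(k−1) tuples, so N_k = 4 + N_{k-1}^2 + N_{k-1}^2 + N_{k-1}.
N_0 = 4
N_1 = 4 + 4^2 + 4^2 + 4 = 40
Terms of depth exactly 1: N_1 − N_0 = 40 − 4 = 36.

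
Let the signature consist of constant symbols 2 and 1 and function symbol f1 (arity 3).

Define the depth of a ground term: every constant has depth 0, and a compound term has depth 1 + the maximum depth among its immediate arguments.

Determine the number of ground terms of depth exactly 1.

Let N_k = |{terms of depth ≤ k}|. Then N_0 = 2 and N_k = 2 + N_{k-1}^3 for k ≥ 1 (one summand per function symbol, arity giving the exponent).
N_0 = 2
N_1 = 2 + 2^3 = 10
Terms of depth exactly 1: N_1 − N_0 = 10 − 2 = 8.

8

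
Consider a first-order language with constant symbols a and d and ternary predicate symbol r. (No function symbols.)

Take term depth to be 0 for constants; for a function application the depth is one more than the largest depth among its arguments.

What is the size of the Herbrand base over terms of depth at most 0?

First count ground terms of depth ≤ 0.
With no function symbols every ground term is a constant, so there are exactly 2 ground terms at every depth bound.
N_0 = 2
So |H| = 2.
For each predicate symbol, the number of ground atoms is |H| raised to its arity; summing:
  r: 2^3 = 8
Total ground atoms: 8.

8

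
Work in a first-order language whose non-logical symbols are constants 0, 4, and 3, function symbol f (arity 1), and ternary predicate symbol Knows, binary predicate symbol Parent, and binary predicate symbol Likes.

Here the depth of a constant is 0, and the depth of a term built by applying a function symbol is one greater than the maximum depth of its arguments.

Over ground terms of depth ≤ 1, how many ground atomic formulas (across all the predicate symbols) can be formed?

288

First count ground terms of depth ≤ 1.
Write N_k for the number of ground terms of depth ≤ k. A term of depth ≤ k is either a constant or a function symbol applied to arguments of depth ≤ k−1, so N_k = 3 + N_{k-1}.
N_0 = 3
N_1 = 3 + 3 = 6
Explicitly: 0, 4, 3, f(0), f(4), f(3).
So |H| = 6.
For each predicate symbol, the number of ground atoms is |H| raised to its arity; summing:
  Knows: 6^3 = 216;  Parent: 6^2 = 36;  Likes: 6^2 = 36
Total ground atoms: 216 + 36 + 36 = 288.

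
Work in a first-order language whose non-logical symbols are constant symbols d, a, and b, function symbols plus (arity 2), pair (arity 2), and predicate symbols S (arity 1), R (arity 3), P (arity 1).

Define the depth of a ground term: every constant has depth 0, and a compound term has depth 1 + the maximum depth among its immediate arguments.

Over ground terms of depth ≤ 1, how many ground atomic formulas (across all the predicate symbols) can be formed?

First count ground terms of depth ≤ 1.
Write N_k for the number of ground terms of depth ≤ k. A term of depth ≤ k is either a constant or a function symbol applied to arguments of depth ≤ k−1, so N_k = 3 + N_{k-1}^2 + N_{k-1}^2.
N_0 = 3
N_1 = 3 + 3^2 + 3^2 = 21
So |H| = 21.
A ground atom is a predicate applied to a tuple of terms from H, so the count is the sum over predicates of |H|^arity:
  S: 21;  R: 21^3 = 9261;  P: 21
Total ground atoms: 21 + 9261 + 21 = 9303.

9303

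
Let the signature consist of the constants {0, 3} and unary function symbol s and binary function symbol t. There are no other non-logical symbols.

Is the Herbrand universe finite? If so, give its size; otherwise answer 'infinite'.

infinite

The signature has at least one function symbol (s, arity 1) and at least one constant (0).
Iterating s gives infinitely many distinct ground terms: 0, s(0), s(s(0)), ...
So the Herbrand universe is infinite.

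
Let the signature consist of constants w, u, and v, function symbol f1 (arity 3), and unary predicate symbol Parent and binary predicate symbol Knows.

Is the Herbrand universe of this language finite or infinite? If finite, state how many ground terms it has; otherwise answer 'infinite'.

The signature has at least one function symbol (f1, arity 3) and at least one constant (w).
Iterating f1 gives infinitely many distinct ground terms: w, f1(w, w, w), f1(f1(w, w, w), f1(w, w, w), f1(w, w, w)), ...
So the Herbrand universe is infinite.

infinite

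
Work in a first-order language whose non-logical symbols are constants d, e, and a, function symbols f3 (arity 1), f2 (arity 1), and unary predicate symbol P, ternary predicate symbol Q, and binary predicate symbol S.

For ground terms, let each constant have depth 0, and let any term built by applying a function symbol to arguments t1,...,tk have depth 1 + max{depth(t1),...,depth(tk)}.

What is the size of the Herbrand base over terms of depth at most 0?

39

First count ground terms of depth ≤ 0.
Let N_k = |{terms of depth ≤ k}|. Then N_0 = 3 and N_k = 3 + N_{k-1} + N_{k-1} for k ≥ 1 (one summand per function symbol, arity giving the exponent).
N_0 = 3
So |H| = 3.
Ground atoms are formed by filling each argument slot of a predicate with a term from H, so an r-ary predicate gives |H|^r atoms:
  P: 3;  Q: 3^3 = 27;  S: 3^2 = 9
Total ground atoms: 3 + 27 + 9 = 39.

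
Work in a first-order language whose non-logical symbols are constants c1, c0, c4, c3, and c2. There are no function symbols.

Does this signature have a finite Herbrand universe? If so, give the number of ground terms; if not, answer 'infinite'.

There are no function symbols, so every ground term is one of the 5 constants.
The Herbrand universe is {c1, c0, c4, c3, c2}, which is finite with 5 elements.

5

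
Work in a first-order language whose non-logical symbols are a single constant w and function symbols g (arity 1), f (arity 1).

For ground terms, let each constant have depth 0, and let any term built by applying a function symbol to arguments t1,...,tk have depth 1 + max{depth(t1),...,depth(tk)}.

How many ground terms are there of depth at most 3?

15

If N_k denotes the number of depth-≤k ground terms, the 1 constant gives N_0 = 1, and each function symbol of arity r contributes N_{k-1}^r new terms at level k: N_k = 1 + N_{k-1} + N_{k-1}.
N_0 = 1
N_1 = 1 + 1 + 1 = 3
N_2 = 1 + 3 + 3 = 7
N_3 = 1 + 7 + 7 = 15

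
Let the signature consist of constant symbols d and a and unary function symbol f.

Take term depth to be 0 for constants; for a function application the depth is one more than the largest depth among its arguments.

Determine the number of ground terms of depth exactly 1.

Write N_k for the number of ground terms of depth ≤ k. A term of depth ≤ k is either a constant or a function symbol applied to arguments of depth ≤ k−1, so N_k = 2 + N_{k-1}.
N_0 = 2
N_1 = 2 + 2 = 4
Terms of depth exactly 1: N_1 − N_0 = 4 − 2 = 2.

2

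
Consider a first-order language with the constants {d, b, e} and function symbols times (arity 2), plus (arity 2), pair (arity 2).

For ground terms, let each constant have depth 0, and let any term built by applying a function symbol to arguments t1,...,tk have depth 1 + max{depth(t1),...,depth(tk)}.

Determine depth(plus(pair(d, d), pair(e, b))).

2

depth(pair(d, d)) = 1 + max(0, 0) = 1
depth(pair(e, b)) = 1 + max(0, 0) = 1
depth(plus(pair(d, d), pair(e, b))) = 1 + max(1, 1) = 2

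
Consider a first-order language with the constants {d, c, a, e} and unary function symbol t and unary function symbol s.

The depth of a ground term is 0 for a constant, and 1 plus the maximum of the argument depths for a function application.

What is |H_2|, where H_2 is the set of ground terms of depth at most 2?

28

Count level by level. With function symbols t/1, s/1, the terms of depth ≤ k are the 4 constants together with each function applied to depth-≤(k−1) tuples, so N_k = 4 + N_{k-1} + N_{k-1}.
N_0 = 4
N_1 = 4 + 4 + 4 = 12
N_2 = 4 + 12 + 12 = 28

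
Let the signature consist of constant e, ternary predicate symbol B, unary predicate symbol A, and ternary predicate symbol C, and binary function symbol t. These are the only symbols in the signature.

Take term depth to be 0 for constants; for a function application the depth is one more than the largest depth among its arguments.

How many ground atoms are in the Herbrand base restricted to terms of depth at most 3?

35178

First count ground terms of depth ≤ 3.
Let N_k count ground terms of depth at most k. Each non-constant term of depth ≤ k is some function symbol applied to depth-≤(k−1) arguments, giving N_k = 1 + N_{k-1}^2.
N_0 = 1
N_1 = 1 + 1^2 = 2
N_2 = 1 + 2^2 = 5
N_3 = 1 + 5^2 = 26
So |H| = 26.
Each predicate of arity r yields |H|^r ground atoms (one per choice of an r-tuple from H):
  B: 26^3 = 17576;  A: 26;  C: 26^3 = 17576
Total ground atoms: 17576 + 26 + 17576 = 35178.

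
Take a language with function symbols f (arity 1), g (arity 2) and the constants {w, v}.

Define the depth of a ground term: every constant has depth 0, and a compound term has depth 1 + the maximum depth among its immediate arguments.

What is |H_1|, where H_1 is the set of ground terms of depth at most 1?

If N_k denotes the number of depth-≤k ground terms, the 2 constants give N_0 = 2, and each function symbol of arity r contributes N_{k-1}^r new terms at level k: N_k = 2 + N_{k-1} + N_{k-1}^2.
N_0 = 2
N_1 = 2 + 2 + 2^2 = 8

8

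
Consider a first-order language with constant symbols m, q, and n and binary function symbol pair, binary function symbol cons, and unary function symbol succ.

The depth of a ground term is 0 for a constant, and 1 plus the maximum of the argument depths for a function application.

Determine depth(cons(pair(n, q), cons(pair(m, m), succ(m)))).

depth(pair(n, q)) = 1 + max(0, 0) = 1
depth(pair(m, m)) = 1 + max(0, 0) = 1
depth(succ(m)) = 1 + depth(m) = 1 + 0 = 1
depth(cons(pair(m, m), succ(m))) = 1 + max(1, 1) = 2
depth(cons(pair(n, q), cons(pair(m, m), succ(m)))) = 1 + max(1, 2) = 3

3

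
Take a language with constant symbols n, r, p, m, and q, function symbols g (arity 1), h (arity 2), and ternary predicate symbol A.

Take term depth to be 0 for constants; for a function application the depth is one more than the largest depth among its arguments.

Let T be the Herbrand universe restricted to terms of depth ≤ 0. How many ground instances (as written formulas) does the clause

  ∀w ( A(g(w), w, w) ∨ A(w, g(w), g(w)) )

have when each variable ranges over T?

5

Ground terms of depth ≤ 0:
  Write N_k for the number of ground terms of depth ≤ k. A term of depth ≤ k is either a constant or a function symbol applied to arguments of depth ≤ k−1, so N_k = 5 + N_{k-1} + N_{k-1}^2.
  N_0 = 5
  Explicitly: n, r, p, m, q.
So there are 5 ground terms available for substitution.
The variable w ranges independently over the available ground terms, and distinct assignments produce distinct instances.
Number of ground instances = 5.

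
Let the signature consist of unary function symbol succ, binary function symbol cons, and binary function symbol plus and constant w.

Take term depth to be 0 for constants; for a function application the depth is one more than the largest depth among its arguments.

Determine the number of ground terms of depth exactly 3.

2739

Count level by level. With function symbols succ/1, cons/2, plus/2, the terms of depth ≤ k are the 1 constant together with each function applied to depth-≤(k−1) tuples, so N_k = 1 + N_{k-1} + N_{k-1}^2 + N_{k-1}^2.
N_0 = 1
N_1 = 1 + 1 + 1^2 + 1^2 = 4
N_2 = 1 + 4 + 4^2 + 4^2 = 37
N_3 = 1 + 37 + 37^2 + 37^2 = 2776
Terms of depth exactly 3: N_3 − N_2 = 2776 − 37 = 2739.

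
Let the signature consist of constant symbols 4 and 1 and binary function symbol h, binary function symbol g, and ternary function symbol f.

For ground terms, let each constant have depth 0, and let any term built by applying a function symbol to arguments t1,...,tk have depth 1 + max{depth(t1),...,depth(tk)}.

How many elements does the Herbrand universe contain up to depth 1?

18

Let N_k = |{terms of depth ≤ k}|. Then N_0 = 2 and N_k = 2 + N_{k-1}^2 + N_{k-1}^2 + N_{k-1}^3 for k ≥ 1 (one summand per function symbol, arity giving the exponent).
N_0 = 2
N_1 = 2 + 2^2 + 2^2 + 2^3 = 18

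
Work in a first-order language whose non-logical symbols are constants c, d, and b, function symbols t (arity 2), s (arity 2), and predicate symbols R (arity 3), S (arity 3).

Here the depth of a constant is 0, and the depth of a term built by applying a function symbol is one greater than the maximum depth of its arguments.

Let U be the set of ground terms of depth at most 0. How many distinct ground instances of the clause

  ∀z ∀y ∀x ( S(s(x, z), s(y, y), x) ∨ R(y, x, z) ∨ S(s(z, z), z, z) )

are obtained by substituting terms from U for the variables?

Ground terms of depth ≤ 0:
  Write N_k for the number of ground terms of depth ≤ k. A term of depth ≤ k is either a constant or a function symbol applied to arguments of depth ≤ k−1, so N_k = 3 + N_{k-1}^2 + N_{k-1}^2.
  N_0 = 3
So there are 3 ground terms available for substitution.
There are 3 variables to instantiate (z, y, x), each occurring in at least one literal, so different choices give different ground instances.
Number of ground instances = 3^3 = 27.

27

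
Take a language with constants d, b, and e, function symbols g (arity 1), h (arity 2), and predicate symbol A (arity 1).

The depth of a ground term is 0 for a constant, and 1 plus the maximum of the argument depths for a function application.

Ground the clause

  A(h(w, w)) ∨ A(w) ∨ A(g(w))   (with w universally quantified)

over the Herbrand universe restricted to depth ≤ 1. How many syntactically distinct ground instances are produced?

Ground terms of depth ≤ 1:
  Write N_k for the number of ground terms of depth ≤ k. A term of depth ≤ k is either a constant or a function symbol applied to arguments of depth ≤ k−1, so N_k = 3 + N_{k-1} + N_{k-1}^2.
  N_0 = 3
  N_1 = 3 + 3 + 3^2 = 15
So there are 15 ground terms available for substitution.
There is 1 variable to instantiate (w),  occurring in at least one literal, so different choices give different ground instances.
Number of ground instances = 15.

15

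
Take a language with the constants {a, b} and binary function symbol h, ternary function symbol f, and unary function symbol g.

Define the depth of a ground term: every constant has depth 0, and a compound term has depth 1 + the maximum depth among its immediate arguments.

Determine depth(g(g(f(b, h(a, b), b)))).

depth(h(a, b)) = 1 + max(0, 0) = 1
depth(f(b, h(a, b), b)) = 1 + max(0, 1, 0) = 2
depth(g(f(b, h(a, b), b))) = 1 + depth(f(b, h(a, b), b)) = 1 + 2 = 3
depth(g(g(f(b, h(a, b), b)))) = 1 + depth(g(f(b, h(a, b), b))) = 1 + 3 = 4

4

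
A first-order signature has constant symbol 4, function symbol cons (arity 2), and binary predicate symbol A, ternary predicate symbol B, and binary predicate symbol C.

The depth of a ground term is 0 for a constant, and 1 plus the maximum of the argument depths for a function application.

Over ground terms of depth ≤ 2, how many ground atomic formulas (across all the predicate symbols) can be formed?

First count ground terms of depth ≤ 2.
If N_k denotes the number of depth-≤k ground terms, the 1 constant gives N_0 = 1, and each function symbol of arity r contributes N_{k-1}^r new terms at level k: N_k = 1 + N_{k-1}^2.
N_0 = 1
N_1 = 1 + 1^2 = 2
N_2 = 1 + 2^2 = 5
So |H| = 5.
Each predicate of arity r yields |H|^r ground atoms (one per choice of an r-tuple from H):
  A: 5^2 = 25;  B: 5^3 = 125;  C: 5^2 = 25
Total ground atoms: 25 + 125 + 25 = 175.

175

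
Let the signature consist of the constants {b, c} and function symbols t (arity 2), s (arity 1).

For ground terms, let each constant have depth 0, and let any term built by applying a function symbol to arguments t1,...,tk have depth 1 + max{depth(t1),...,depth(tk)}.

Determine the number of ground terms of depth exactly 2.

66

Let N_k count ground terms of depth at most k. Each non-constant term of depth ≤ k is some function symbol applied to depth-≤(k−1) arguments, giving N_k = 2 + N_{k-1}^2 + N_{k-1}.
N_0 = 2
N_1 = 2 + 2^2 + 2 = 8
N_2 = 2 + 8^2 + 8 = 74
Terms of depth exactly 2: N_2 − N_1 = 74 − 8 = 66.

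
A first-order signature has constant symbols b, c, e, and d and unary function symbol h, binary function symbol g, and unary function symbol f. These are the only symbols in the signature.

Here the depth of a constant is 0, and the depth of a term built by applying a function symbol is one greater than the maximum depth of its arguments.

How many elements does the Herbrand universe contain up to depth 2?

844

Let N_k count ground terms of depth at most k. Each non-constant term of depth ≤ k is some function symbol applied to depth-≤(k−1) arguments, giving N_k = 4 + N_{k-1} + N_{k-1}^2 + N_{k-1}.
N_0 = 4
N_1 = 4 + 4 + 4^2 + 4 = 28
N_2 = 4 + 28 + 28^2 + 28 = 844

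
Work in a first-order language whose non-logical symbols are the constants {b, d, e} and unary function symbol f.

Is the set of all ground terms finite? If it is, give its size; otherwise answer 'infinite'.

The signature has at least one function symbol (f, arity 1) and at least one constant (b).
Iterating f gives infinitely many distinct ground terms: b, f(b), f(f(b)), ...
So the Herbrand universe is infinite.

infinite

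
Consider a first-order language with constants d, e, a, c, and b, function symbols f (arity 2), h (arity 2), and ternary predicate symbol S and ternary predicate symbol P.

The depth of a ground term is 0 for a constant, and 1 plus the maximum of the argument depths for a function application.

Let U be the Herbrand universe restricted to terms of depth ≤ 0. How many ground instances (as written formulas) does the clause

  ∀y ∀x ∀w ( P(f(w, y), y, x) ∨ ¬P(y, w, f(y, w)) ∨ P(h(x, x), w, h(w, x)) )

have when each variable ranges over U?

Ground terms of depth ≤ 0:
  Count level by level. With function symbols f/2, h/2, the terms of depth ≤ k are the 5 constants together with each function applied to depth-≤(k−1) tuples, so N_k = 5 + N_{k-1}^2 + N_{k-1}^2.
  N_0 = 5
  Explicitly: d, e, a, c, b.
So there are 5 ground terms available for substitution.
There are 3 variables to instantiate (y, x, w), each occurring in at least one literal, so different choices give different ground instances.
Number of ground instances = 5^3 = 125.

125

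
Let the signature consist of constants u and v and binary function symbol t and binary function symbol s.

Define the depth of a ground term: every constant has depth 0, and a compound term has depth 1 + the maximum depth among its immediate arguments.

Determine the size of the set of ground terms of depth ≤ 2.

202

If N_k denotes the number of depth-≤k ground terms, the 2 constants give N_0 = 2, and each function symbol of arity r contributes N_{k-1}^r new terms at level k: N_k = 2 + N_{k-1}^2 + N_{k-1}^2.
N_0 = 2
N_1 = 2 + 2^2 + 2^2 = 10
N_2 = 2 + 10^2 + 10^2 = 202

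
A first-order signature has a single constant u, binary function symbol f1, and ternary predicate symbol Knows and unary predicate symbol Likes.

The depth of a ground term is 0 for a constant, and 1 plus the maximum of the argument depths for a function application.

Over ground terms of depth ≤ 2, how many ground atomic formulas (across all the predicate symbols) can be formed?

130

First count ground terms of depth ≤ 2.
If N_k denotes the number of depth-≤k ground terms, the 1 constant gives N_0 = 1, and each function symbol of arity r contributes N_{k-1}^r new terms at level k: N_k = 1 + N_{k-1}^2.
N_0 = 1
N_1 = 1 + 1^2 = 2
N_2 = 1 + 2^2 = 5
Explicitly: u, f1(u, u), f1(u, f1(u, u)), f1(f1(u, u), u), f1(f1(u, u), f1(u, u)).
So |H| = 5.
A ground atom is a predicate applied to a tuple of terms from H, so the count is the sum over predicates of |H|^arity:
  Knows: 5^3 = 125;  Likes: 5
Total ground atoms: 125 + 5 = 130.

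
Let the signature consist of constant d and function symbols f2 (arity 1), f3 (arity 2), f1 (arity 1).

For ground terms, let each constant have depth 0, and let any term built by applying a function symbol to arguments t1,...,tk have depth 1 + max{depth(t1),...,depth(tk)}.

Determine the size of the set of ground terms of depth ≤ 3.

676

Write N_k for the number of ground terms of depth ≤ k. A term of depth ≤ k is either a constant or a function symbol applied to arguments of depth ≤ k−1, so N_k = 1 + N_{k-1} + N_{k-1}^2 + N_{k-1}.
N_0 = 1
N_1 = 1 + 1 + 1^2 + 1 = 4
N_2 = 1 + 4 + 4^2 + 4 = 25
N_3 = 1 + 25 + 25^2 + 25 = 676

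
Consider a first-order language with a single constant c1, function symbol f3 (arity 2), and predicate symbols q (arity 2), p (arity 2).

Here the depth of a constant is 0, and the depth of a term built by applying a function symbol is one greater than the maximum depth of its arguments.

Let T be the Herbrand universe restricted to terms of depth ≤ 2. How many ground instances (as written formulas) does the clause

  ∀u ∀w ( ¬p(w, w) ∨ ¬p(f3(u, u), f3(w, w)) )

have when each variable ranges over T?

Ground terms of depth ≤ 2:
  If N_k denotes the number of depth-≤k ground terms, the 1 constant gives N_0 = 1, and each function symbol of arity r contributes N_{k-1}^r new terms at level k: N_k = 1 + N_{k-1}^2.
  N_0 = 1
  N_1 = 1 + 1^2 = 2
  N_2 = 1 + 2^2 = 5
  Explicitly: c1, f3(c1, c1), f3(c1, f3(c1, c1)), f3(f3(c1, c1), c1), f3(f3(c1, c1), f3(c1, c1)).
So there are 5 ground terms available for substitution.
There are 2 variables to instantiate (u, w), each occurring in at least one literal, so different choices give different ground instances.
Number of ground instances = 5^2 = 25.

25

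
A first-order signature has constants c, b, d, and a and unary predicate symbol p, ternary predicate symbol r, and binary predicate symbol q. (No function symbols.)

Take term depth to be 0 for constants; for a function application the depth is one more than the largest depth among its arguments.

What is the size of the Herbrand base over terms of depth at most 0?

First count ground terms of depth ≤ 0.
With no function symbols every ground term is a constant, so there are exactly 4 ground terms at every depth bound.
N_0 = 4
Explicitly: c, b, d, a.
So |H| = 4.
For each predicate symbol, the number of ground atoms is |H| raised to its arity; summing:
  p: 4;  r: 4^3 = 64;  q: 4^2 = 16
Total ground atoms: 4 + 64 + 16 = 84.

84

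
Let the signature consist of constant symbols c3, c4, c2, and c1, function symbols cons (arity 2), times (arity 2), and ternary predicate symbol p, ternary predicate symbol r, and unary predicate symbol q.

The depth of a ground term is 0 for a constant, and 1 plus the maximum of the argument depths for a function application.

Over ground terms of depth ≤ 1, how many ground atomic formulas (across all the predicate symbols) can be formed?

First count ground terms of depth ≤ 1.
Let N_k = |{terms of depth ≤ k}|. Then N_0 = 4 and N_k = 4 + N_{k-1}^2 + N_{k-1}^2 for k ≥ 1 (one summand per function symbol, arity giving the exponent).
N_0 = 4
N_1 = 4 + 4^2 + 4^2 = 36
So |H| = 36.
For each predicate symbol, the number of ground atoms is |H| raised to its arity; summing:
  p: 36^3 = 46656;  r: 36^3 = 46656;  q: 36
Total ground atoms: 46656 + 46656 + 36 = 93348.

93348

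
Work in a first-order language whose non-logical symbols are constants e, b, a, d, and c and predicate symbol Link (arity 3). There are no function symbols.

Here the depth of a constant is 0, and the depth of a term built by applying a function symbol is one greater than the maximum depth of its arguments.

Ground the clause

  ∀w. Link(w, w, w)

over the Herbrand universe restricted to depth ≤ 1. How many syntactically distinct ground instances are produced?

5

Ground terms of depth ≤ 1:
  With no function symbols every ground term is a constant, so there are exactly 5 ground terms at every depth bound.
  N_0 = 5
  N_1 = 5
  Explicitly: e, b, a, d, c.
So there are 5 ground terms available for substitution.
The body mentions the single quantified variable w; since ground terms form a free algebra, no two substitutions collapse to the same formula.
Number of ground instances = 5.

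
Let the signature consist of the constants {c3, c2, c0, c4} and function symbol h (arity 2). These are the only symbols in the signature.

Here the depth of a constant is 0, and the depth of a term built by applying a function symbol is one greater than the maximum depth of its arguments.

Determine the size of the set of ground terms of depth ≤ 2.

404

Write N_k for the number of ground terms of depth ≤ k. A term of depth ≤ k is either a constant or a function symbol applied to arguments of depth ≤ k−1, so N_k = 4 + N_{k-1}^2.
N_0 = 4
N_1 = 4 + 4^2 = 20
N_2 = 4 + 20^2 = 404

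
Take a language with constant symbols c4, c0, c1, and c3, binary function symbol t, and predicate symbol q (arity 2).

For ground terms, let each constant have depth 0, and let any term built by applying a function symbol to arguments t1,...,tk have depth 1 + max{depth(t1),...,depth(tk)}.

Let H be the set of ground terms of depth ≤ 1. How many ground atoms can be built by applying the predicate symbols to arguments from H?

400

First count ground terms of depth ≤ 1.
If N_k denotes the number of depth-≤k ground terms, the 4 constants give N_0 = 4, and each function symbol of arity r contributes N_{k-1}^r new terms at level k: N_k = 4 + N_{k-1}^2.
N_0 = 4
N_1 = 4 + 4^2 = 20
So |H| = 20.
Each predicate of arity r yields |H|^r ground atoms (one per choice of an r-tuple from H):
  q: 20^2 = 400
Total ground atoms: 400.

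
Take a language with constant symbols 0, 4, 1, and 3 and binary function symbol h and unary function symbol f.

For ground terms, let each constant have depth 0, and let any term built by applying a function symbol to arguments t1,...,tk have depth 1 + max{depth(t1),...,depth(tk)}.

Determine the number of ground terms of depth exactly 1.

20

Write N_k for the number of ground terms of depth ≤ k. A term of depth ≤ k is either a constant or a function symbol applied to arguments of depth ≤ k−1, so N_k = 4 + N_{k-1}^2 + N_{k-1}.
N_0 = 4
N_1 = 4 + 4^2 + 4 = 24
Terms of depth exactly 1: N_1 − N_0 = 24 − 4 = 20.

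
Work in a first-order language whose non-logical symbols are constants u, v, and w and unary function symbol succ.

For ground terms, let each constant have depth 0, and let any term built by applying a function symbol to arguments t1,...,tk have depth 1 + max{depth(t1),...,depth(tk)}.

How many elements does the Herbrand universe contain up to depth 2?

If N_k denotes the number of depth-≤k ground terms, the 3 constants give N_0 = 3, and each function symbol of arity r contributes N_{k-1}^r new terms at level k: N_k = 3 + N_{k-1}.
N_0 = 3
N_1 = 3 + 3 = 6
N_2 = 3 + 6 = 9
Explicitly: u, v, w, succ(u), succ(v), succ(w), succ(succ(u)), succ(succ(v)), succ(succ(w)).

9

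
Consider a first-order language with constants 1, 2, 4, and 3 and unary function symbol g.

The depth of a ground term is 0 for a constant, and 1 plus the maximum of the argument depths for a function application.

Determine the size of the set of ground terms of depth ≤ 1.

Let N_k = |{terms of depth ≤ k}|. Then N_0 = 4 and N_k = 4 + N_{k-1} for k ≥ 1 (one summand per function symbol, arity giving the exponent).
N_0 = 4
N_1 = 4 + 4 = 8
Explicitly: 1, 2, 4, 3, g(1), g(2), g(4), g(3).

8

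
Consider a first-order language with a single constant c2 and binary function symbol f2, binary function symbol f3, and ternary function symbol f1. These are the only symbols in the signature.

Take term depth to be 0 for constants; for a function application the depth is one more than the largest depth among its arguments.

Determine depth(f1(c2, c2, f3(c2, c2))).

depth(f3(c2, c2)) = 1 + max(0, 0) = 1
depth(f1(c2, c2, f3(c2, c2))) = 1 + max(0, 0, 1) = 2

2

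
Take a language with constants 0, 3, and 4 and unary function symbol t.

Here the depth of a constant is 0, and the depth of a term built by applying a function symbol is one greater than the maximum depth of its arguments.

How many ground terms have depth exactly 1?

3

If N_k denotes the number of depth-≤k ground terms, the 3 constants give N_0 = 3, and each function symbol of arity r contributes N_{k-1}^r new terms at level k: N_k = 3 + N_{k-1}.
N_0 = 3
N_1 = 3 + 3 = 6
Terms of depth exactly 1: N_1 − N_0 = 6 − 3 = 3.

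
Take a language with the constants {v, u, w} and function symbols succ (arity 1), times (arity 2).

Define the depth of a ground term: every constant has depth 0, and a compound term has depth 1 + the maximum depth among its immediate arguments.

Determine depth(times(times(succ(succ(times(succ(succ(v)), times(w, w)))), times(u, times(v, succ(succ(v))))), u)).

depth(succ(v)) = 1 + depth(v) = 1 + 0 = 1
depth(succ(succ(v))) = 1 + depth(succ(v)) = 1 + 1 = 2
depth(times(w, w)) = 1 + max(0, 0) = 1
depth(times(succ(succ(v)), times(w, w))) = 1 + max(2, 1) = 3
depth(succ(times(succ(succ(v)), times(w, w)))) = 1 + depth(times(succ(succ(v)), times(w, w))) = 1 + 3 = 4
depth(succ(succ(times(succ(succ(v)), times(w, w))))) = 1 + depth(succ(times(succ(succ(v)), times(w, w)))) = 1 + 4 = 5
depth(times(v, succ(succ(v)))) = 1 + max(0, 2) = 3
depth(times(u, times(v, succ(succ(v))))) = 1 + max(0, 3) = 4
depth(times(succ(succ(times(succ(succ(v)), times(w, w)))), times(u, times(v, succ(succ(v)))))) = 1 + max(5, 4) = 6
depth(times(times(succ(succ(times(succ(succ(v)), times(w, w)))), times(u, times(v, succ(succ(v))))), u)) = 1 + max(6, 0) = 7

7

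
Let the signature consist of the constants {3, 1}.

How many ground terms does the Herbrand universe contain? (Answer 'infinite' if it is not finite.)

There are no function symbols, so every ground term is one of the 2 constants.
The Herbrand universe is {3, 1}, which is finite with 2 elements.

2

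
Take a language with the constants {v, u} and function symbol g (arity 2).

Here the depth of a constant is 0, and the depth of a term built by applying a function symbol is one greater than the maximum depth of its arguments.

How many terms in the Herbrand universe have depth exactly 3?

1408

If N_k denotes the number of depth-≤k ground terms, the 2 constants give N_0 = 2, and each function symbol of arity r contributes N_{k-1}^r new terms at level k: N_k = 2 + N_{k-1}^2.
N_0 = 2
N_1 = 2 + 2^2 = 6
N_2 = 2 + 6^2 = 38
N_3 = 2 + 38^2 = 1446
Terms of depth exactly 3: N_3 − N_2 = 1446 − 38 = 1408.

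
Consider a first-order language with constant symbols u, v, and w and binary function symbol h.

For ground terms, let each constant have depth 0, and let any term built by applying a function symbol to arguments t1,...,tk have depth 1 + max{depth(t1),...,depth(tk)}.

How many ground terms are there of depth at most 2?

Write N_k for the number of ground terms of depth ≤ k. A term of depth ≤ k is either a constant or a function symbol applied to arguments of depth ≤ k−1, so N_k = 3 + N_{k-1}^2.
N_0 = 3
N_1 = 3 + 3^2 = 12
N_2 = 3 + 12^2 = 147

147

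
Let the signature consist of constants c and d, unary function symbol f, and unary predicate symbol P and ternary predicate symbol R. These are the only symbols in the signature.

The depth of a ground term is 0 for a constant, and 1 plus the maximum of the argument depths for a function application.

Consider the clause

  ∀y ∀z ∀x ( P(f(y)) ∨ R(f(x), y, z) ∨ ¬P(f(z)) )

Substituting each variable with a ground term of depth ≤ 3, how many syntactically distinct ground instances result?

Ground terms of depth ≤ 3:
  Count level by level. With function symbols f/1, the terms of depth ≤ k are the 2 constants together with each function applied to depth-≤(k−1) tuples, so N_k = 2 + N_{k-1}.
  N_0 = 2
  N_1 = 2 + 2 = 4
  N_2 = 2 + 4 = 6
  N_3 = 2 + 6 = 8
So there are 8 ground terms available for substitution.
The body mentions every one of the 3 quantified variables; since ground terms form a free algebra, no two substitutions collapse to the same formula.
Number of ground instances = 8^3 = 512.

512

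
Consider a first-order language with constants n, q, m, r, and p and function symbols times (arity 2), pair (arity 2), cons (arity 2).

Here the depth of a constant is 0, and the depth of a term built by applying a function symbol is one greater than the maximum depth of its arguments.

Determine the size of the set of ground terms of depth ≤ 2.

Let N_k = |{terms of depth ≤ k}|. Then N_0 = 5 and N_k = 5 + N_{k-1}^2 + N_{k-1}^2 + N_{k-1}^2 for k ≥ 1 (one summand per function symbol, arity giving the exponent).
N_0 = 5
N_1 = 5 + 5^2 + 5^2 + 5^2 = 80
N_2 = 5 + 80^2 + 80^2 + 80^2 = 19205

19205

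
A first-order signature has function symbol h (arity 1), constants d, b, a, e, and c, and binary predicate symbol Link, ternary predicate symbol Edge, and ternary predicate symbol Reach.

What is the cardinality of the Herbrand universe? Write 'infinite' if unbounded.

The signature has at least one function symbol (h, arity 1) and at least one constant (d).
Iterating h gives infinitely many distinct ground terms: d, h(d), h(h(d)), ...
So the Herbrand universe is infinite.

infinite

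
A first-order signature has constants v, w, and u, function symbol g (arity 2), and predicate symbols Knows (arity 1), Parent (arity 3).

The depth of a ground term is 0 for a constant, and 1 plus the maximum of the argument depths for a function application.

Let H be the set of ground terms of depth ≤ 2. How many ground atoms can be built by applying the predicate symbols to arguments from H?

3176670

First count ground terms of depth ≤ 2.
Write N_k for the number of ground terms of depth ≤ k. A term of depth ≤ k is either a constant or a function symbol applied to arguments of depth ≤ k−1, so N_k = 3 + N_{k-1}^2.
N_0 = 3
N_1 = 3 + 3^2 = 12
N_2 = 3 + 12^2 = 147
So |H| = 147.
Each predicate of arity r yields |H|^r ground atoms (one per choice of an r-tuple from H):
  Knows: 147;  Parent: 147^3 = 3176523
Total ground atoms: 147 + 3176523 = 3176670.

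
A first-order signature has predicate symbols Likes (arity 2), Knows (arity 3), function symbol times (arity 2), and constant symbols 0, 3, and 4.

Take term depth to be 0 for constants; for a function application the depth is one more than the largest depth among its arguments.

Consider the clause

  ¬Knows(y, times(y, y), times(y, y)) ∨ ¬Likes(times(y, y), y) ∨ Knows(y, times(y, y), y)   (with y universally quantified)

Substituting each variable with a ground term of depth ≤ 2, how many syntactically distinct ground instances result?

Ground terms of depth ≤ 2:
  Count level by level. With function symbols times/2, the terms of depth ≤ k are the 3 constants together with each function applied to depth-≤(k−1) tuples, so N_k = 3 + N_{k-1}^2.
  N_0 = 3
  N_1 = 3 + 3^2 = 12
  N_2 = 3 + 12^2 = 147
So there are 147 ground terms available for substitution.
The clause has 1 distinct variable (y), which appears in the body. In the free term algebra distinct substitutions yield syntactically distinct ground instances.
Number of ground instances = 147.

147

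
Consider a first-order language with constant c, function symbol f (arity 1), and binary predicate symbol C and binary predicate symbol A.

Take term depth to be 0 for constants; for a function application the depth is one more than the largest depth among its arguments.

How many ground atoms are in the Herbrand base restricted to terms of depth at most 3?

First count ground terms of depth ≤ 3.
Let N_k count ground terms of depth at most k. Each non-constant term of depth ≤ k is some function symbol applied to depth-≤(k−1) arguments, giving N_k = 1 + N_{k-1}.
N_0 = 1
N_1 = 1 + 1 = 2
N_2 = 1 + 2 = 3
N_3 = 1 + 3 = 4
Explicitly: c, f(c), f(f(c)), f(f(f(c))).
So |H| = 4.
Ground atoms are formed by filling each argument slot of a predicate with a term from H, so an r-ary predicate gives |H|^r atoms:
  C: 4^2 = 16;  A: 4^2 = 16
Total ground atoms: 16 + 16 = 32.

32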